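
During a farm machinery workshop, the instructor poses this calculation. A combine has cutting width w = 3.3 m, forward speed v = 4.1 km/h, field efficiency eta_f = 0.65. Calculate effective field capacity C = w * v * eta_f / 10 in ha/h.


C = w * v * eta_f / 10
  = 3.3 * 4.1 * 0.65 / 10
  = 8.79 / 10
  = 0.88 ha/h


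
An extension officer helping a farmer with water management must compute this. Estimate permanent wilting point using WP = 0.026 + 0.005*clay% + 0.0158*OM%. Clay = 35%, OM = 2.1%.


WP = 0.026 + 0.005*35 + 0.0158*2.1
   = 0.026 + 0.1750 + 0.0332
   = 0.2342


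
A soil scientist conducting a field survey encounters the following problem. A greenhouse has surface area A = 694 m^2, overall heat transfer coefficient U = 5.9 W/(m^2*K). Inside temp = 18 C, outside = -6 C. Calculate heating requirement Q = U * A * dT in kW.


dT = 18 - (-6) = 24 K
Q = U * A * dT
  = 5.9 * 694 * 24
  = 98270.40 W = 98.27 kW


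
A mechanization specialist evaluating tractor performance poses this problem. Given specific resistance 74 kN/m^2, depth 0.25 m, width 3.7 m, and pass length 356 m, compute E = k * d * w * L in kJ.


E = k * d * w * L
  = 74 * 0.25 * 3.7 * 356
  = 24368.20 kJ


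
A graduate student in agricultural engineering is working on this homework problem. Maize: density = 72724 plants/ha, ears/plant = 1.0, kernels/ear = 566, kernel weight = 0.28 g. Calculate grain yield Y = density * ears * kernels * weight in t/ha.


Y = density * ears * kernels * kw
  = 72724 * 1.0 * 566 * 0.28 g/ha
  = 11525299.52 g/ha
  = 11525.30 kg/ha = 11.53 t/ha


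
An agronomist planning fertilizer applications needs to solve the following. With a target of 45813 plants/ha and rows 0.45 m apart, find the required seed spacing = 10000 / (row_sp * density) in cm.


spacing = 10000 / (row_sp * density)
        = 10000 / (0.45 * 45813)
        = 10000 / 20615.85
        = 0.48506 m = 48.51 cm


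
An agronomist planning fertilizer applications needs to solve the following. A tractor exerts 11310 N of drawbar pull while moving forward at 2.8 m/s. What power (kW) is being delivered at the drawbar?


P = F * v / 1000
  = 11310 * 2.8 / 1000
  = 31668 / 1000
  = 31.67 kW


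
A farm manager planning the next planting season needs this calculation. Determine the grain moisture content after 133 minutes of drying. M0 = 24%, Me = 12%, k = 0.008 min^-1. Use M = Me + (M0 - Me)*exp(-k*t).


M = Me + (M0 - Me) * e^(-k*t)
  = 12 + (24 - 12) * e^(-0.008*133)
  = 12 + 12 * e^(-1.064)
  = 12 + 12 * 0.34507
  = 12 + 4.1409
  = 16.14%


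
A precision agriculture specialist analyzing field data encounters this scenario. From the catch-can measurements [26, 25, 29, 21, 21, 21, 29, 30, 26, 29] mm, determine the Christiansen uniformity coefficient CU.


xbar = 257 / 10 = 25.700
sum|xi - xbar| = 29.600
CU = 100 * (1 - 29.600 / (10 * 25.700))
   = 100 * (1 - 0.1152)
   = 88.48%


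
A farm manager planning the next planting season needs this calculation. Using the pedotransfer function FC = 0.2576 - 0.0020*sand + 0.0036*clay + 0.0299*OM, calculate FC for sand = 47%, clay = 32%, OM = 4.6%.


FC = 0.2576 - 0.0020*47 + 0.0036*32 + 0.0299*4.6
   = 0.2576 - 0.0940 + 0.1152 + 0.1375
   = 0.4163


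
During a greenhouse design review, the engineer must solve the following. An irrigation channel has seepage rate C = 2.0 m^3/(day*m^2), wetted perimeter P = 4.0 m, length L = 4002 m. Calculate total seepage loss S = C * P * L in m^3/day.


S = C * P * L
  = 2.0 * 4.0 * 4002
  = 32016 m^3/day


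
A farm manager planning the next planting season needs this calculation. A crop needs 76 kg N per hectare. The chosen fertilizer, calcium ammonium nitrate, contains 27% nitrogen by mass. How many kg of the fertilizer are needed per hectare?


Rate = N_required / (N_content / 100)
     = 76 / (27 / 100)
     = 76 / 0.27
     = 281.48 kg/ha


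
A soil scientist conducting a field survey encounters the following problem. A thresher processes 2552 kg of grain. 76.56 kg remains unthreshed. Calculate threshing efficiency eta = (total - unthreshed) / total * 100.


eta = (total - unthreshed) / total * 100
    = (2552 - 76.56) / 2552 * 100
    = 2475.44 / 2552 * 100
    = 97%


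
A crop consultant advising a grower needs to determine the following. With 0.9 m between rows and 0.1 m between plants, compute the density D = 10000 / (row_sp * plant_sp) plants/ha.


D = 10000 / (row_sp * plant_sp)
  = 10000 / (0.9 * 0.1)
  = 10000 / 0.0900
  = 111111.11 plants/ha


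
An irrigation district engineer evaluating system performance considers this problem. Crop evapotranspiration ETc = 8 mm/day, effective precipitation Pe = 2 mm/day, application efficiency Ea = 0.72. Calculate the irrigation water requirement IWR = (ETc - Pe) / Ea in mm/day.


IWR = (ETc - Pe) / Ea
    = (8 - 2) / 0.72
    = 6 / 0.72
    = 8.33 mm/day


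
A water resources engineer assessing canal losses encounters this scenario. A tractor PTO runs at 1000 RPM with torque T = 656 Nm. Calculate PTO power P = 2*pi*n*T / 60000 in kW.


P = 2*pi*n*T / 60000
  = 2*pi * 1000 * 656 / 60000
  = 4121769.56 / 60000
  = 68.70 kW


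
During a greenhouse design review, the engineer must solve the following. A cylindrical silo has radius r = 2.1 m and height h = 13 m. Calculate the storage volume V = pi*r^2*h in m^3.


V = pi * r^2 * h
  = pi * 2.1^2 * 13
  = pi * 4.41 * 13
  = 180.11 m^3


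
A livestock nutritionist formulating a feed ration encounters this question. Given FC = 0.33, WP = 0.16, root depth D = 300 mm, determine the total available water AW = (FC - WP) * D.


AW = (FC - WP) * D
   = (0.33 - 0.16) * 300
   = 0.17 * 300
   = 51 mm


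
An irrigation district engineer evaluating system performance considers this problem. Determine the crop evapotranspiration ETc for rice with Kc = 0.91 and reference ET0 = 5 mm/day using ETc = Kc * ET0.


ETc = Kc * ET0
    = 0.91 * 5
    = 4.55 mm/day


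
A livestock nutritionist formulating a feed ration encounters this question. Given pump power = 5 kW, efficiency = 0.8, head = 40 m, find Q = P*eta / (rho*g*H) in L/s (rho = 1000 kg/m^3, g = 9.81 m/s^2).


Q = (P * 1000 * eta) / (rho * g * H)
  = (5 * 1000 * 0.8) / (1000 * 9.81 * 40)
  = 4000 / 392400
  = 0.01019 m^3/s = 10.19 L/s


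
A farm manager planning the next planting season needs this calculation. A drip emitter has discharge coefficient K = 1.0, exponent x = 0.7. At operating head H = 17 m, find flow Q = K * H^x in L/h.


Q = K * H^x
  = 1.0 * 17^0.7
  = 1.0 * 7.2663
  = 7.27 L/h


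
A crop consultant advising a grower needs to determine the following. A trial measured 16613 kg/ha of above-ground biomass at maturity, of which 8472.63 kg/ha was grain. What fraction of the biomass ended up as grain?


HI = grain_yield / biomass
   = 8472.63 / 16613
   = 0.51


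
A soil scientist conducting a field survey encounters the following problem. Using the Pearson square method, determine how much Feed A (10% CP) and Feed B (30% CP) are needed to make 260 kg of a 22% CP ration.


parts_A = CP_b - target = 30 - 22 = 8
parts_B = target - CP_a = 22 - 10 = 12
total_parts = 8 + 12 = 20
Feed A = 260 * 8 / 20 = 104 kg
Feed B = 260 * 12 / 20 = 156 kg

104 kg


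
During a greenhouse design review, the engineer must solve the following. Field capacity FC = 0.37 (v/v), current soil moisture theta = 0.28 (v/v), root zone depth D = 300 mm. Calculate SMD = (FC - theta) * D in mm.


SMD = (FC - theta) * D
    = (0.37 - 0.28) * 300
    = 0.090 * 300
    = 27 mm


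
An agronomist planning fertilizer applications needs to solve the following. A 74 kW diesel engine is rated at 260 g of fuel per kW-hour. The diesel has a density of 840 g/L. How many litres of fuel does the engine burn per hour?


FC = P * BSFC / rho_fuel
   = 74 * 260 / 840
   = 19240 / 840
   = 22.90 L/h


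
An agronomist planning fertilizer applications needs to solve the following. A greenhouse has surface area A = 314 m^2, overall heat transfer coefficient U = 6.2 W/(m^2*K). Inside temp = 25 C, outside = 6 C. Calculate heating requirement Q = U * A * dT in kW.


dT = 25 - (6) = 19 K
Q = U * A * dT
  = 6.2 * 314 * 19
  = 36989.20 W = 36.99 kW


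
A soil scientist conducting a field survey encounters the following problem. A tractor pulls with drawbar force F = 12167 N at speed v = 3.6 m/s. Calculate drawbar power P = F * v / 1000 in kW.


P = F * v / 1000
  = 12167 * 3.6 / 1000
  = 43801.20 / 1000
  = 43.80 kW


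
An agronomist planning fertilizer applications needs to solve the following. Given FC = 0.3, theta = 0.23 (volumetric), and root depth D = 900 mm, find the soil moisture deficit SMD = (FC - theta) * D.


SMD = (FC - theta) * D
    = (0.3 - 0.23) * 900
    = 0.070 * 900
    = 63 mm


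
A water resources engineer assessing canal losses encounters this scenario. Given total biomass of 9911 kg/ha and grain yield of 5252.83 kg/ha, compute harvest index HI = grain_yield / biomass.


HI = grain_yield / biomass
   = 5252.83 / 9911
   = 0.53


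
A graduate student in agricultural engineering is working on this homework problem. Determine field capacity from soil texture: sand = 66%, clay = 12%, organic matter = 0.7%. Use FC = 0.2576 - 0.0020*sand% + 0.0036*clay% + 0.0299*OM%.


FC = 0.2576 - 0.0020*66 + 0.0036*12 + 0.0299*0.7
   = 0.2576 - 0.1320 + 0.0432 + 0.0209
   = 0.1897


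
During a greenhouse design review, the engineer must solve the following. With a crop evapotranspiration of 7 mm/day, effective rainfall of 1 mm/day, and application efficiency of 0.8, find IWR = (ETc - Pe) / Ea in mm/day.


IWR = (ETc - Pe) / Ea
    = (7 - 1) / 0.8
    = 6 / 0.8
    = 7.50 mm/day


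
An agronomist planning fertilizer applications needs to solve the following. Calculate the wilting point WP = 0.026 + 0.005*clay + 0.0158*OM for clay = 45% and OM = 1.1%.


WP = 0.026 + 0.005*45 + 0.0158*1.1
   = 0.026 + 0.2250 + 0.0174
   = 0.2684


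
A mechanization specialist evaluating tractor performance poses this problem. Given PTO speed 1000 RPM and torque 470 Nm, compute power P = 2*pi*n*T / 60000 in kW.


P = 2*pi*n*T / 60000
  = 2*pi * 1000 * 470 / 60000
  = 2953097.09 / 60000
  = 49.22 kW


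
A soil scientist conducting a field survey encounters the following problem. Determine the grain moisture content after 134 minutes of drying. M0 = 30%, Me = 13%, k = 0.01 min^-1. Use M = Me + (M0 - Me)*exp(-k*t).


M = Me + (M0 - Me) * e^(-k*t)
  = 13 + (30 - 13) * e^(-0.01*134)
  = 13 + 17 * e^(-1.340)
  = 13 + 17 * 0.26185
  = 13 + 4.4514
  = 17.45%


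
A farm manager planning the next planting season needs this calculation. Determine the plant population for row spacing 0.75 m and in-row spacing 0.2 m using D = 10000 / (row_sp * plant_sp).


D = 10000 / (row_sp * plant_sp)
  = 10000 / (0.75 * 0.2)
  = 10000 / 0.1500
  = 66666.67 plants/ha


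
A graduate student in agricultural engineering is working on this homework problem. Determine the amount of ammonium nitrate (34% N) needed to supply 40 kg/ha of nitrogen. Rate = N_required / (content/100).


Rate = N_required / (N_content / 100)
     = 40 / (34 / 100)
     = 40 / 0.34
     = 117.65 kg/ha


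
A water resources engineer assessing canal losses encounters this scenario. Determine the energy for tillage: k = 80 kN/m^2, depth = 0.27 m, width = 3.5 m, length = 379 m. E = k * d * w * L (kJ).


E = k * d * w * L
  = 80 * 0.27 * 3.5 * 379
  = 28652.40 kJ


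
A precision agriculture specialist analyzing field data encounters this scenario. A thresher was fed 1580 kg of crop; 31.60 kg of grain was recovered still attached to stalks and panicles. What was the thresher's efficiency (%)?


eta = (total - unthreshed) / total * 100
    = (1580 - 31.60) / 1580 * 100
    = 1548.40 / 1580 * 100
    = 98%


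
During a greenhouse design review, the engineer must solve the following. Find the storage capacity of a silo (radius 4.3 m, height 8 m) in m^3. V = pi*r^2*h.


V = pi * r^2 * h
  = pi * 4.3^2 * 8
  = pi * 18.49 * 8
  = 464.70 m^3


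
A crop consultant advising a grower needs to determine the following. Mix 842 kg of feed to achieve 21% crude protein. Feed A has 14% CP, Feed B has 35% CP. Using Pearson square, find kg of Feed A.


parts_A = CP_b - target = 35 - 21 = 14
parts_B = target - CP_a = 21 - 14 = 7
total_parts = 14 + 7 = 21
Feed A = 842 * 14 / 21 = 561.33 kg
Feed B = 842 * 7 / 21 = 280.67 kg

561.33 kg


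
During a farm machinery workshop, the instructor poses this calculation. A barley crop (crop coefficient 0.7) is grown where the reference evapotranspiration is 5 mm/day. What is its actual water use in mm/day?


ETc = Kc * ET0
    = 0.7 * 5
    = 3.50 mm/day


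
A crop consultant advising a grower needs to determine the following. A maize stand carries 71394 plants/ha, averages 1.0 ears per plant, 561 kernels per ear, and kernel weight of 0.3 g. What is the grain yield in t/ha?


Y = density * ears * kernels * kw
  = 71394 * 1.0 * 561 * 0.3 g/ha
  = 12015610.20 g/ha
  = 12015.61 kg/ha = 12.02 t/ha


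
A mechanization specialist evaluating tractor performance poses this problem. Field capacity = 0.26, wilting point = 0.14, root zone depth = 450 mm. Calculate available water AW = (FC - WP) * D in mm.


AW = (FC - WP) * D
   = (0.26 - 0.14) * 450
   = 0.12 * 450
   = 54 mm


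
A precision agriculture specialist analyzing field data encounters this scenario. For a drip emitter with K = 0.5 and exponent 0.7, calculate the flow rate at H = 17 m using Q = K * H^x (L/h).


Q = K * H^x
  = 0.5 * 17^0.7
  = 0.5 * 7.2663
  = 3.63 L/h


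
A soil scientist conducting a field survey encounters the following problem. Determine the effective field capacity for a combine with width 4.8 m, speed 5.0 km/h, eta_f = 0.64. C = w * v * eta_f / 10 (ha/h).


C = w * v * eta_f / 10
  = 4.8 * 5.0 * 0.64 / 10
  = 15.36 / 10
  = 1.54 ha/h


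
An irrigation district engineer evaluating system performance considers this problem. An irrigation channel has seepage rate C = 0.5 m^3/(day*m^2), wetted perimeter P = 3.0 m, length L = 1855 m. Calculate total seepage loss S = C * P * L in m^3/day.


S = C * P * L
  = 0.5 * 3.0 * 1855
  = 2782.50 m^3/day


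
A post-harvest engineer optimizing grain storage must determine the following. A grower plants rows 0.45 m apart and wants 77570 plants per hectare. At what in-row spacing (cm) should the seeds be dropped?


spacing = 10000 / (row_sp * density)
        = 10000 / (0.45 * 77570)
        = 10000 / 34906.50
        = 0.28648 m = 28.65 cm


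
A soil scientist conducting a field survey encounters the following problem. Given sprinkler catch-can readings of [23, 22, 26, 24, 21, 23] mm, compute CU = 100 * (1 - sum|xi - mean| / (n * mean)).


xbar = 139 / 6 = 23.167
sum|xi - xbar| = 7.333
CU = 100 * (1 - 7.333 / (6 * 23.167))
   = 100 * (1 - 0.0528)
   = 94.72%


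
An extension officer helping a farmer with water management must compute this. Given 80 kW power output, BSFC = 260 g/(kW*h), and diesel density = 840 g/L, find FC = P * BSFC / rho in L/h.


FC = P * BSFC / rho_fuel
   = 80 * 260 / 840
   = 20800 / 840
   = 24.76 L/h


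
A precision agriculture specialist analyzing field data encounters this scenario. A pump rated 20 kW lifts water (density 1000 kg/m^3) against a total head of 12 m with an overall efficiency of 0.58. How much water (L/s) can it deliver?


Q = (P * 1000 * eta) / (rho * g * H)
  = (20 * 1000 * 0.58) / (1000 * 9.81 * 12)
  = 11600 / 117720
  = 0.09854 m^3/s = 98.54 L/s


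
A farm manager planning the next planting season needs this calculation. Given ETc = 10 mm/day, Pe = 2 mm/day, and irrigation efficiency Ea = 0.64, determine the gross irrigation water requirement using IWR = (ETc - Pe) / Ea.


IWR = (ETc - Pe) / Ea
    = (10 - 2) / 0.64
    = 8 / 0.64
    = 12.50 mm/day


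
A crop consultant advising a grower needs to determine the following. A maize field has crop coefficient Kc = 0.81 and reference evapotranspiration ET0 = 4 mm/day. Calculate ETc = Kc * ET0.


ETc = Kc * ET0
    = 0.81 * 4
    = 3.24 mm/day


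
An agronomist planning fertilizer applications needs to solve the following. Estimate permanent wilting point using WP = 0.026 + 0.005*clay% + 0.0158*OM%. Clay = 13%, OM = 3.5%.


WP = 0.026 + 0.005*13 + 0.0158*3.5
   = 0.026 + 0.0650 + 0.0553
   = 0.1463


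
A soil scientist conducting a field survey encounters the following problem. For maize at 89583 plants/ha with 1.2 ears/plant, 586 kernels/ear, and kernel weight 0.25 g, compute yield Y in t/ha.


Y = density * ears * kernels * kw
  = 89583 * 1.2 * 586 * 0.25 g/ha
  = 15748691.40 g/ha
  = 15748.69 kg/ha = 15.75 t/ha


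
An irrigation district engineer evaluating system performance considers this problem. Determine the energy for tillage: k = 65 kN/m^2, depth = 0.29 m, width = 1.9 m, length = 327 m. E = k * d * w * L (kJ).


E = k * d * w * L
  = 65 * 0.29 * 1.9 * 327
  = 11711.51 kJ


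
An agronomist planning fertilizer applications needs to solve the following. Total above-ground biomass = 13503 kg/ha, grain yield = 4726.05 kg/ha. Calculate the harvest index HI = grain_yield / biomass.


HI = grain_yield / biomass
   = 4726.05 / 13503
   = 0.35


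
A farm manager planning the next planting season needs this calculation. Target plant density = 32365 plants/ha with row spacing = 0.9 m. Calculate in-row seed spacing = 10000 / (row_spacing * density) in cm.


spacing = 10000 / (row_sp * density)
        = 10000 / (0.9 * 32365)
        = 10000 / 29128.50
        = 0.34331 m = 34.33 cm


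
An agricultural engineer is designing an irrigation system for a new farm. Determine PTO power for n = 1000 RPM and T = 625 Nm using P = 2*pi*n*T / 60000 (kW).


P = 2*pi*n*T / 60000
  = 2*pi * 1000 * 625 / 60000
  = 3926990.82 / 60000
  = 65.45 kW


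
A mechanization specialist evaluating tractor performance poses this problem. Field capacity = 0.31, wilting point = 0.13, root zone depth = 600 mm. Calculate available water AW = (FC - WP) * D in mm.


AW = (FC - WP) * D
   = (0.31 - 0.13) * 600
   = 0.18 * 600
   = 108 mm


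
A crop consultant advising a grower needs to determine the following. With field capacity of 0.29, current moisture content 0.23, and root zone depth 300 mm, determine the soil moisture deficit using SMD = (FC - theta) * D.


SMD = (FC - theta) * D
    = (0.29 - 0.23) * 300
    = 0.060 * 300
    = 18 mm


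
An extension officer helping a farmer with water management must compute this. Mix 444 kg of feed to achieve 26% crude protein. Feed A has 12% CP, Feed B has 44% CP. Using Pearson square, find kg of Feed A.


parts_A = CP_b - target = 44 - 26 = 18
parts_B = target - CP_a = 26 - 12 = 14
total_parts = 18 + 14 = 32
Feed A = 444 * 18 / 32 = 249.75 kg
Feed B = 444 * 14 / 32 = 194.25 kg

249.75 kg


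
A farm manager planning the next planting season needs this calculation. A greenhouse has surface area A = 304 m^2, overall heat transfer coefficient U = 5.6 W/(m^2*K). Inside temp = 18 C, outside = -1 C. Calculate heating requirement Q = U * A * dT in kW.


dT = 18 - (-1) = 19 K
Q = U * A * dT
  = 5.6 * 304 * 19
  = 32345.60 W = 32.35 kW


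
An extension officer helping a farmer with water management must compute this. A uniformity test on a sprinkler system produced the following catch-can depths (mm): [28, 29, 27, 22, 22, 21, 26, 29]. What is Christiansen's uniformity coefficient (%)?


xbar = 204 / 8 = 25.500
sum|xi - xbar| = 23
CU = 100 * (1 - 23 / (8 * 25.500))
   = 100 * (1 - 0.1127)
   = 88.73%


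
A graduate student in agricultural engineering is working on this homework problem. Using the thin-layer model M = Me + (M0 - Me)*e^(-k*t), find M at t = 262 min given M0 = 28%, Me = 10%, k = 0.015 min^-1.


M = Me + (M0 - Me) * e^(-k*t)
  = 10 + (28 - 10) * e^(-0.015*262)
  = 10 + 18 * e^(-3.930)
  = 10 + 18 * 0.01964
  = 10 + 0.3536
  = 10.35%


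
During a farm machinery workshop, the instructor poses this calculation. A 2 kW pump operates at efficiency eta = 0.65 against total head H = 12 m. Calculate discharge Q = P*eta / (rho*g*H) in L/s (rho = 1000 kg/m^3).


Q = (P * 1000 * eta) / (rho * g * H)
  = (2 * 1000 * 0.65) / (1000 * 9.81 * 12)
  = 1300 / 117720
  = 0.01104 m^3/s = 11.04 L/s


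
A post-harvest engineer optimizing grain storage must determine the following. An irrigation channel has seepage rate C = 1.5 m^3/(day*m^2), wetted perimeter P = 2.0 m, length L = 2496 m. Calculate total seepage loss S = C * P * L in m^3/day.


S = C * P * L
  = 1.5 * 2.0 * 2496
  = 7488 m^3/day


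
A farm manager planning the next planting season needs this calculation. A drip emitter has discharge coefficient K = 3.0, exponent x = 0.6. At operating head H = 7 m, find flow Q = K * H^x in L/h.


Q = K * H^x
  = 3.0 * 7^0.6
  = 3.0 * 3.2141
  = 9.64 L/h


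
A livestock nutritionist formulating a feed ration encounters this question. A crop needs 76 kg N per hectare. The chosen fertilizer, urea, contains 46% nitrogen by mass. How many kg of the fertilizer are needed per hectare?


Rate = N_required / (N_content / 100)
     = 76 / (46 / 100)
     = 76 / 0.46
     = 165.22 kg/ha


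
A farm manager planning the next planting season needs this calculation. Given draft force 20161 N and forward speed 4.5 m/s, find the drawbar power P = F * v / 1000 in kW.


P = F * v / 1000
  = 20161 * 4.5 / 1000
  = 90724.50 / 1000
  = 90.72 kW


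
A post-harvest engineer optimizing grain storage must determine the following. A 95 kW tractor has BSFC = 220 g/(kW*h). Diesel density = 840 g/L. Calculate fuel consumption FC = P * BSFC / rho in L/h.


FC = P * BSFC / rho_fuel
   = 95 * 220 / 840
   = 20900 / 840
   = 24.88 L/h


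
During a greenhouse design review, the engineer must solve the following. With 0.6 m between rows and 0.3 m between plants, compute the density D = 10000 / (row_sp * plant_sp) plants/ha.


D = 10000 / (row_sp * plant_sp)
  = 10000 / (0.6 * 0.3)
  = 10000 / 0.1800
  = 55555.56 plants/ha


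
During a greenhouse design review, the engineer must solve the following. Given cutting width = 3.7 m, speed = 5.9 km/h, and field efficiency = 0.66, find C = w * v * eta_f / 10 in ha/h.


C = w * v * eta_f / 10
  = 3.7 * 5.9 * 0.66 / 10
  = 14.41 / 10
  = 1.44 ha/h


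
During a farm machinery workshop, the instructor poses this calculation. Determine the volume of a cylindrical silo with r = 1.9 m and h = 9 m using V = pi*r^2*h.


V = pi * r^2 * h
  = pi * 1.9^2 * 9
  = pi * 3.61 * 9
  = 102.07 m^3


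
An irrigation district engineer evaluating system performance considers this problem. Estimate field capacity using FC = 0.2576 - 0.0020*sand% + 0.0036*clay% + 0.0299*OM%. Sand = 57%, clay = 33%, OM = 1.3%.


FC = 0.2576 - 0.0020*57 + 0.0036*33 + 0.0299*1.3
   = 0.2576 - 0.1140 + 0.1188 + 0.0389
   = 0.3013


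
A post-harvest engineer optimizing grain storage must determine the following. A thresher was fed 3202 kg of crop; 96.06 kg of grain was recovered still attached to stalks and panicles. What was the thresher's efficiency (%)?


eta = (total - unthreshed) / total * 100
    = (3202 - 96.06) / 3202 * 100
    = 3105.94 / 3202 * 100
    = 97%


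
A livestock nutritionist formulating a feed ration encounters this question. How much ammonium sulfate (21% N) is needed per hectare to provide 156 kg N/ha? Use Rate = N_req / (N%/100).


Rate = N_required / (N_content / 100)
     = 156 / (21 / 100)
     = 156 / 0.21
     = 742.86 kg/ha


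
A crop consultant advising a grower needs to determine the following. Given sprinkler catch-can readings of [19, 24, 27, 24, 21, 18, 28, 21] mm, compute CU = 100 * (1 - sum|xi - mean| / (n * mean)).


xbar = 182 / 8 = 22.750
sum|xi - xbar| = 24
CU = 100 * (1 - 24 / (8 * 22.750))
   = 100 * (1 - 0.1319)
   = 86.81%


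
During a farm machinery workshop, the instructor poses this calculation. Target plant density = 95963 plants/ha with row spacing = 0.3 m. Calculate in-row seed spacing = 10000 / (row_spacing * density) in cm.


spacing = 10000 / (row_sp * density)
        = 10000 / (0.3 * 95963)
        = 10000 / 28788.90
        = 0.34736 m = 34.74 cm


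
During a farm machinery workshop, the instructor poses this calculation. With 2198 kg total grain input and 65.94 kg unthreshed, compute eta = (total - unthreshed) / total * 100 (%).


eta = (total - unthreshed) / total * 100
    = (2198 - 65.94) / 2198 * 100
    = 2132.06 / 2198 * 100
    = 97%


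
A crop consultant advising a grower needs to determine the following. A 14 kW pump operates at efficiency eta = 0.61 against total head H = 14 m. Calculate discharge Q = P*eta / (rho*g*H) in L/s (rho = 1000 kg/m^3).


Q = (P * 1000 * eta) / (rho * g * H)
  = (14 * 1000 * 0.61) / (1000 * 9.81 * 14)
  = 8540 / 137340
  = 0.06218 m^3/s = 62.18 L/s


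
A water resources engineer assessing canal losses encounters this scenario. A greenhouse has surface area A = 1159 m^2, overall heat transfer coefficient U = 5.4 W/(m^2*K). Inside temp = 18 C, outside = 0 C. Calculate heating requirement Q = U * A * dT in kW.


dT = 18 - (0) = 18 K
Q = U * A * dT
  = 5.4 * 1159 * 18
  = 112654.80 W = 112.65 kW


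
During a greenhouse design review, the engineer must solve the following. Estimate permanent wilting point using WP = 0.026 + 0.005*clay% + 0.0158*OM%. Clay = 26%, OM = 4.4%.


WP = 0.026 + 0.005*26 + 0.0158*4.4
   = 0.026 + 0.1300 + 0.0695
   = 0.2255


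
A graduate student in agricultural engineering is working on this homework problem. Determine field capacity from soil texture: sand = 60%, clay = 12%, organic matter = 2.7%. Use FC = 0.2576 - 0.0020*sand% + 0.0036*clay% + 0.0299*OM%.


FC = 0.2576 - 0.0020*60 + 0.0036*12 + 0.0299*2.7
   = 0.2576 - 0.1200 + 0.0432 + 0.0807
   = 0.2615


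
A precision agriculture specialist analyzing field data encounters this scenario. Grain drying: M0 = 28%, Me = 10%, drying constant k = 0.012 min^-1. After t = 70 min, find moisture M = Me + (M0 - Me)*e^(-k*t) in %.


M = Me + (M0 - Me) * e^(-k*t)
  = 10 + (28 - 10) * e^(-0.012*70)
  = 10 + 18 * e^(-0.840)
  = 10 + 18 * 0.43171
  = 10 + 7.7708
  = 17.77%


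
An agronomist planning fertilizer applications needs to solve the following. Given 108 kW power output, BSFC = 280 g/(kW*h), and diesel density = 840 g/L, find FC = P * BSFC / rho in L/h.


FC = P * BSFC / rho_fuel
   = 108 * 280 / 840
   = 30240 / 840
   = 36 L/h


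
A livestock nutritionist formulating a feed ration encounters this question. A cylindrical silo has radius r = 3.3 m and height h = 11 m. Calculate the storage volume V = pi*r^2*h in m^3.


V = pi * r^2 * h
  = pi * 3.3^2 * 11
  = pi * 10.89 * 11
  = 376.33 m^3


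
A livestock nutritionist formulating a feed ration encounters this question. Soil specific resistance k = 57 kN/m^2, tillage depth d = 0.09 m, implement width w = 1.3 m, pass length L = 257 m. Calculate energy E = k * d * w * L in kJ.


E = k * d * w * L
  = 57 * 0.09 * 1.3 * 257
  = 1713.93 kJ


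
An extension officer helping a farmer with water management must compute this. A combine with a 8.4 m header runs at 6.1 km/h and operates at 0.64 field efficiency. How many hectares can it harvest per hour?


C = w * v * eta_f / 10
  = 8.4 * 6.1 * 0.64 / 10
  = 32.79 / 10
  = 3.28 ha/h


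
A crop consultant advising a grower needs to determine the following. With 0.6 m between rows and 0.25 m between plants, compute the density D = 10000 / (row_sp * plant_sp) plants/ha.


D = 10000 / (row_sp * plant_sp)
  = 10000 / (0.6 * 0.25)
  = 10000 / 0.1500
  = 66666.67 plants/ha


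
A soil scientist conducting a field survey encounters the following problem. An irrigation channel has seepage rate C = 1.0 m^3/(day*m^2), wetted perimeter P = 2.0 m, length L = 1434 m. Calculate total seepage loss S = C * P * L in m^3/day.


S = C * P * L
  = 1.0 * 2.0 * 1434
  = 2868 m^3/day


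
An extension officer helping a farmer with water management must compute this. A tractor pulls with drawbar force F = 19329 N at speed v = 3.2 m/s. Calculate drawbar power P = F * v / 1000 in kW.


P = F * v / 1000
  = 19329 * 3.2 / 1000
  = 61852.80 / 1000
  = 61.85 kW


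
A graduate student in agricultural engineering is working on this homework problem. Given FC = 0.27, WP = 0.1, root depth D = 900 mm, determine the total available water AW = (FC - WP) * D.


AW = (FC - WP) * D
   = (0.27 - 0.1) * 900
   = 0.17 * 900
   = 153 mm


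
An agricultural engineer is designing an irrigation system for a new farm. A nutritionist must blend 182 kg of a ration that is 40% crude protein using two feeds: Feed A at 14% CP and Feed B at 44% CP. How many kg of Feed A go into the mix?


parts_A = CP_b - target = 44 - 40 = 4
parts_B = target - CP_a = 40 - 14 = 26
total_parts = 4 + 26 = 30
Feed A = 182 * 4 / 30 = 24.27 kg
Feed B = 182 * 26 / 30 = 157.73 kg

24.27 kg


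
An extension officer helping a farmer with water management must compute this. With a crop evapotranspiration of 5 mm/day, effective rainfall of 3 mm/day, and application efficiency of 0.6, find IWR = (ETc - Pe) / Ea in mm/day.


IWR = (ETc - Pe) / Ea
    = (5 - 3) / 0.6
    = 2 / 0.6
    = 3.33 mm/day


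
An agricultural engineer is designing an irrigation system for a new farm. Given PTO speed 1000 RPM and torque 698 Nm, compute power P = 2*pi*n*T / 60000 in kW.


P = 2*pi*n*T / 60000
  = 2*pi * 1000 * 698 / 60000
  = 4385663.34 / 60000
  = 73.09 kW


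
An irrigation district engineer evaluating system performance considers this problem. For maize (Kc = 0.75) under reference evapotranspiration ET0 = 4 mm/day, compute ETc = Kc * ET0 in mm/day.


ETc = Kc * ET0
    = 0.75 * 4
    = 3 mm/day


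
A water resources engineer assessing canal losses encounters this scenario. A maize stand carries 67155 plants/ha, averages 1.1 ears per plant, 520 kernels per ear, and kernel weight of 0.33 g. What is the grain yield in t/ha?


Y = density * ears * kernels * kw
  = 67155 * 1.1 * 520 * 0.33 g/ha
  = 12676177.80 g/ha
  = 12676.18 kg/ha = 12.68 t/ha


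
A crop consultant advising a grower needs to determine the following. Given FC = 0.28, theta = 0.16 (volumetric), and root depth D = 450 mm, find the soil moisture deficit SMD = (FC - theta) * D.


SMD = (FC - theta) * D
    = (0.28 - 0.16) * 450
    = 0.120 * 450
    = 54 mm


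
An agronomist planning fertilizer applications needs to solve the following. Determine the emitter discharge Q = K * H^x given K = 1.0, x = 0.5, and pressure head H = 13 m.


Q = K * H^x
  = 1.0 * 13^0.5
  = 1.0 * 3.6056
  = 3.61 L/h


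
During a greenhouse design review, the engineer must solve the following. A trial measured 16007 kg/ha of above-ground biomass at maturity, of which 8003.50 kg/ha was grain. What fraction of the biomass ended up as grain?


HI = grain_yield / biomass
   = 8003.50 / 16007
   = 0.50


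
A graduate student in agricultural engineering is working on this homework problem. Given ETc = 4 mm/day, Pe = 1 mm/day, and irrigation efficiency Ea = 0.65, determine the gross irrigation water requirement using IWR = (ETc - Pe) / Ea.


IWR = (ETc - Pe) / Ea
    = (4 - 1) / 0.65
    = 3 / 0.65
    = 4.62 mm/day


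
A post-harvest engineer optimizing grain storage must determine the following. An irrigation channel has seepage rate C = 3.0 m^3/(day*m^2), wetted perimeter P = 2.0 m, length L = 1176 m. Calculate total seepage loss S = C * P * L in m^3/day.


S = C * P * L
  = 3.0 * 2.0 * 1176
  = 7056 m^3/day


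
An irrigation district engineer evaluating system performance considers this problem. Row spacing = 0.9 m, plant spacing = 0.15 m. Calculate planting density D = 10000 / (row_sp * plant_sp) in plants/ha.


D = 10000 / (row_sp * plant_sp)
  = 10000 / (0.9 * 0.15)
  = 10000 / 0.1350
  = 74074.07 plants/ha


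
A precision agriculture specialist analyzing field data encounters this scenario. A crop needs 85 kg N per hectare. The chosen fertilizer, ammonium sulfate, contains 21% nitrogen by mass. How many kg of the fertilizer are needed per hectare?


Rate = N_required / (N_content / 100)
     = 85 / (21 / 100)
     = 85 / 0.21
     = 404.76 kg/ha


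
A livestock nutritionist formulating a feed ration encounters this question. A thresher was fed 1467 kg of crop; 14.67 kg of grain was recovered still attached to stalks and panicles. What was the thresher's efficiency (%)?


eta = (total - unthreshed) / total * 100
    = (1467 - 14.67) / 1467 * 100
    = 1452.33 / 1467 * 100
    = 99%


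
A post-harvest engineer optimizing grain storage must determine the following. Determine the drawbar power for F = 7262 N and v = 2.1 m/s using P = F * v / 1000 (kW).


P = F * v / 1000
  = 7262 * 2.1 / 1000
  = 15250.20 / 1000
  = 15.25 kW


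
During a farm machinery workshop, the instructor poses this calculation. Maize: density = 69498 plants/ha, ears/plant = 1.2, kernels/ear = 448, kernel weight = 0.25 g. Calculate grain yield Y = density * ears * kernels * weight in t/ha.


Y = density * ears * kernels * kw
  = 69498 * 1.2 * 448 * 0.25 g/ha
  = 9340531.20 g/ha
  = 9340.53 kg/ha = 9.34 t/ha


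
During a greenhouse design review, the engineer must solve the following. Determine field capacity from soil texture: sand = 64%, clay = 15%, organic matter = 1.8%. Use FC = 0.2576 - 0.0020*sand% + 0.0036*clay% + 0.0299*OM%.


FC = 0.2576 - 0.0020*64 + 0.0036*15 + 0.0299*1.8
   = 0.2576 - 0.1280 + 0.0540 + 0.0538
   = 0.2374


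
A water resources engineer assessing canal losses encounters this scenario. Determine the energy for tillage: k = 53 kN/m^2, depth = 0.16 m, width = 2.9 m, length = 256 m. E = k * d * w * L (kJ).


E = k * d * w * L
  = 53 * 0.16 * 2.9 * 256
  = 6295.55 kJ


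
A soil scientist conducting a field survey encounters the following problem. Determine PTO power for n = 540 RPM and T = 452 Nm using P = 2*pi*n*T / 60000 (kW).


P = 2*pi*n*T / 60000
  = 2*pi * 540 * 452 / 60000
  = 1533599.87 / 60000
  = 25.56 kW


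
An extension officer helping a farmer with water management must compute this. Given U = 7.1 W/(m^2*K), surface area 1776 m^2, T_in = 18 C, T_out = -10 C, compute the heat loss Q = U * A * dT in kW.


dT = 18 - (-10) = 28 K
Q = U * A * dT
  = 7.1 * 1776 * 28
  = 353068.80 W = 353.07 kW


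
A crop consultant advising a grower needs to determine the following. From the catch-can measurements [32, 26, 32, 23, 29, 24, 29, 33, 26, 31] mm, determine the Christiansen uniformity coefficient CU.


xbar = 285 / 10 = 28.500
sum|xi - xbar| = 30
CU = 100 * (1 - 30 / (10 * 28.500))
   = 100 * (1 - 0.1053)
   = 89.47%


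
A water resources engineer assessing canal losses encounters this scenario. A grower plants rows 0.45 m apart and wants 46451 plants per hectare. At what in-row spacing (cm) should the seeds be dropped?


spacing = 10000 / (row_sp * density)
        = 10000 / (0.45 * 46451)
        = 10000 / 20902.95
        = 0.47840 m = 47.84 cm


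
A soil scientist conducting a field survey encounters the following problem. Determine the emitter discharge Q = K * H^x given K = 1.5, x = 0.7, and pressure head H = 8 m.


Q = K * H^x
  = 1.5 * 8^0.7
  = 1.5 * 4.2871
  = 6.43 L/h


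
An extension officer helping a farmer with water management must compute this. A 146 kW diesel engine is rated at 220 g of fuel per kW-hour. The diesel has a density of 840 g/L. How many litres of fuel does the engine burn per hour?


FC = P * BSFC / rho_fuel
   = 146 * 220 / 840
   = 32120 / 840
   = 38.24 L/h


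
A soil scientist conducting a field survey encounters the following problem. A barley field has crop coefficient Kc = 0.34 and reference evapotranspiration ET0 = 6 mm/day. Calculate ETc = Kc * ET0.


ETc = Kc * ET0
    = 0.34 * 6
    = 2.04 mm/day


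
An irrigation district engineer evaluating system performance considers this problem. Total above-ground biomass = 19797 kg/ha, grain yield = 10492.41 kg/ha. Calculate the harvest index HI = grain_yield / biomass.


HI = grain_yield / biomass
   = 10492.41 / 19797
   = 0.53


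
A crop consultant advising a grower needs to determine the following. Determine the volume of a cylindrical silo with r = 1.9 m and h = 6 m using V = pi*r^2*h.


V = pi * r^2 * h
  = pi * 1.9^2 * 6
  = pi * 3.61 * 6
  = 68.05 m^3


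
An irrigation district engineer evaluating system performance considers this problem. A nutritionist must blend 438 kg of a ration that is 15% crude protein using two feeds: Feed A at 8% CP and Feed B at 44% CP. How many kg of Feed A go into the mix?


parts_A = CP_b - target = 44 - 15 = 29
parts_B = target - CP_a = 15 - 8 = 7
total_parts = 29 + 7 = 36
Feed A = 438 * 29 / 36 = 352.83 kg
Feed B = 438 * 7 / 36 = 85.17 kg

352.83 kg


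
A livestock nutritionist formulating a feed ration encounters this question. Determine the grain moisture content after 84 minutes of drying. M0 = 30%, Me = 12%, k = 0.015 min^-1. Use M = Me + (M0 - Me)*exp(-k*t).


M = Me + (M0 - Me) * e^(-k*t)
  = 12 + (30 - 12) * e^(-0.015*84)
  = 12 + 18 * e^(-1.260)
  = 12 + 18 * 0.28365
  = 12 + 5.1058
  = 17.11%


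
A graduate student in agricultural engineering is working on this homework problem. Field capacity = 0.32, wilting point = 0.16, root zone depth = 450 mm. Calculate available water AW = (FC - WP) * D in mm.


AW = (FC - WP) * D
   = (0.32 - 0.16) * 450
   = 0.16 * 450
   = 72 mm


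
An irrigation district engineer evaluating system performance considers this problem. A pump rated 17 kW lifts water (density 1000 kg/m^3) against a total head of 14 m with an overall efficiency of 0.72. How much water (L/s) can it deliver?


Q = (P * 1000 * eta) / (rho * g * H)
  = (17 * 1000 * 0.72) / (1000 * 9.81 * 14)
  = 12240 / 137340
  = 0.08912 m^3/s = 89.12 L/s


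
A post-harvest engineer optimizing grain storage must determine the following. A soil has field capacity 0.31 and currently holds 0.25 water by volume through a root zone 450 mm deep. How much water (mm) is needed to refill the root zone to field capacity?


SMD = (FC - theta) * D
    = (0.31 - 0.25) * 450
    = 0.060 * 450
    = 27 mm


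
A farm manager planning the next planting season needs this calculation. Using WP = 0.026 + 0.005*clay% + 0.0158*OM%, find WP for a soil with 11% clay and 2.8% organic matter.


WP = 0.026 + 0.005*11 + 0.0158*2.8
   = 0.026 + 0.0550 + 0.0442
   = 0.1252


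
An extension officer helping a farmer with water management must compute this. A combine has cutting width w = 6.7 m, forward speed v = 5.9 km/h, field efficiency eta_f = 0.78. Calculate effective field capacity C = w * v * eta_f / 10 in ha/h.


C = w * v * eta_f / 10
  = 6.7 * 5.9 * 0.78 / 10
  = 30.83 / 10
  = 3.08 ha/h


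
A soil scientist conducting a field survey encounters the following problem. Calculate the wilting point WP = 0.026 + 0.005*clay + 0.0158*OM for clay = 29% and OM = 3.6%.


WP = 0.026 + 0.005*29 + 0.0158*3.6
   = 0.026 + 0.1450 + 0.0569
   = 0.2279


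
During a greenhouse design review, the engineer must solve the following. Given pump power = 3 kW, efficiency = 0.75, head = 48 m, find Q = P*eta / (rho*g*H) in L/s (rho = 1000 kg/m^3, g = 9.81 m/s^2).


Q = (P * 1000 * eta) / (rho * g * H)
  = (3 * 1000 * 0.75) / (1000 * 9.81 * 48)
  = 2250 / 470880
  = 0.00478 m^3/s = 4.78 L/s


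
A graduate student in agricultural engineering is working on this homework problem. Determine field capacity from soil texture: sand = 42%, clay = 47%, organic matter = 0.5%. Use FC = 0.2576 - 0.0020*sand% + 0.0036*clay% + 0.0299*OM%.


FC = 0.2576 - 0.0020*42 + 0.0036*47 + 0.0299*0.5
   = 0.2576 - 0.0840 + 0.1692 + 0.0150
   = 0.3578


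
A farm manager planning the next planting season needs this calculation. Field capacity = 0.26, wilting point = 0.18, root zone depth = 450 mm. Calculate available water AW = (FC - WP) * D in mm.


AW = (FC - WP) * D
   = (0.26 - 0.18) * 450
   = 0.08 * 450
   = 36 mm
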